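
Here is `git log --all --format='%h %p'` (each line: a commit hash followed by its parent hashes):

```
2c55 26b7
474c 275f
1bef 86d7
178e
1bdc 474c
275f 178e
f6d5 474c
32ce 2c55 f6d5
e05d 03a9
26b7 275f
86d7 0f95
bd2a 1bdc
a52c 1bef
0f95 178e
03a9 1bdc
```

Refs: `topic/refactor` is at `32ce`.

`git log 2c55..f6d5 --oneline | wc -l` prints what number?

Reachable from f6d5: {178e, 275f, 474c, f6d5}.
Reachable from 2c55: {178e, 26b7, 275f, 2c55}.
In f6d5's history but not 2c55's: {474c, f6d5} — 2 commits.

2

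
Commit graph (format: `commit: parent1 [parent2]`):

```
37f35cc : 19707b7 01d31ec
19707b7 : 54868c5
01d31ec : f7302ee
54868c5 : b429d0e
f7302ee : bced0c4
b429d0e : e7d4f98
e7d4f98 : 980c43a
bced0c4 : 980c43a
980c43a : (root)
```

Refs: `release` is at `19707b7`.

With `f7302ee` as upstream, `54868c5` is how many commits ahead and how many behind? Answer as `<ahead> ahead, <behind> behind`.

3 ahead, 2 behind

Reachable from 54868c5: {54868c5, 980c43a, b429d0e, e7d4f98}.
Reachable from f7302ee: {980c43a, bced0c4, f7302ee}.
Only in 54868c5's history (ahead): {54868c5, b429d0e, e7d4f98} — 3.
Only in f7302ee's history (behind): {bced0c4, f7302ee} — 2.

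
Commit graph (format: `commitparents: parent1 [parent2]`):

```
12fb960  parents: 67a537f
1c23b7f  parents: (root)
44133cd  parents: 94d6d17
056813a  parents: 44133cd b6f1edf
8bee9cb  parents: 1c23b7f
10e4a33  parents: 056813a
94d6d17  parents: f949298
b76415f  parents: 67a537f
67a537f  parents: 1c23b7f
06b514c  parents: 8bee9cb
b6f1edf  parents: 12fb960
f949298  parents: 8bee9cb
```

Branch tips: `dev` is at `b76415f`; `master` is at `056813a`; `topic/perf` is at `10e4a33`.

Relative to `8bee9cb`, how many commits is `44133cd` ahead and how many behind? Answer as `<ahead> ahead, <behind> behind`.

Reachable from 44133cd: {1c23b7f, 44133cd, 8bee9cb, 94d6d17, f949298}.
Reachable from 8bee9cb: {1c23b7f, 8bee9cb}.
Only in 44133cd's history (ahead): {44133cd, 94d6d17, f949298} — 3.
Only in 8bee9cb's history (behind): {} — 0.

3 ahead, 0 behind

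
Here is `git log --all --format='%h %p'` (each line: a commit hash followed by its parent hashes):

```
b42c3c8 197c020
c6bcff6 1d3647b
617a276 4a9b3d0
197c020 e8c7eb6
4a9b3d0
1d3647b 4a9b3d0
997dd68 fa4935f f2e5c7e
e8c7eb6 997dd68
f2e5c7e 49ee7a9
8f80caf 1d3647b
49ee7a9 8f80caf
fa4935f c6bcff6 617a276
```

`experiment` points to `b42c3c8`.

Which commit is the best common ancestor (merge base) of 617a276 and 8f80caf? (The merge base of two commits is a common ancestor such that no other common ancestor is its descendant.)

Ancestors of 617a276: {4a9b3d0, 617a276}.
Ancestors of 8f80caf: {1d3647b, 4a9b3d0, 8f80caf}.
Common ancestors: {4a9b3d0}.
The only common ancestor is 4a9b3d0, so it is the merge base.

4a9b3d0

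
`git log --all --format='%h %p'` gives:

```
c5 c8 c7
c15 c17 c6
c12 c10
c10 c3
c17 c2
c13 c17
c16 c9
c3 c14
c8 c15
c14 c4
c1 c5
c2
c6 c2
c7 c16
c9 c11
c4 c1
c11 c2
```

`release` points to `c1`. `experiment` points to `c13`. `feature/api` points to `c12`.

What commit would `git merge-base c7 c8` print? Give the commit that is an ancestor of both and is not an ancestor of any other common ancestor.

Ancestors of c7: {c11, c16, c2, c7, c9}.
Ancestors of c8: {c15, c17, c2, c6, c8}.
Common ancestors: {c2}.
The only common ancestor is c2, so it is the merge base.

c2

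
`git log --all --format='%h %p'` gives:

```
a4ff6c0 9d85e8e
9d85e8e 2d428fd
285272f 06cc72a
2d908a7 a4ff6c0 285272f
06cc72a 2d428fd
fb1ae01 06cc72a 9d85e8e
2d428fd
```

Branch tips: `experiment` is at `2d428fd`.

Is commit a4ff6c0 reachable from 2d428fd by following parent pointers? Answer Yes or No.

Ancestors of 2d428fd: {2d428fd}.
a4ff6c0 is not in that set, so it is not an ancestor of 2d428fd.

No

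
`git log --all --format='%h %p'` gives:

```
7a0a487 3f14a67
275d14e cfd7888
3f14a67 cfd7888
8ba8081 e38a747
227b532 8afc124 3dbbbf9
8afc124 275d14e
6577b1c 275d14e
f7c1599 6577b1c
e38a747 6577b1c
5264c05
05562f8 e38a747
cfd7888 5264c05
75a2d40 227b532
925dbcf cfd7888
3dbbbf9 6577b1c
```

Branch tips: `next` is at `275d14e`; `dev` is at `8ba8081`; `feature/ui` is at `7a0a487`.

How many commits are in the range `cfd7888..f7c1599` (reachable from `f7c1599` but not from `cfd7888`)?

Reachable from f7c1599: {275d14e, 5264c05, 6577b1c, cfd7888, f7c1599}.
Reachable from cfd7888: {5264c05, cfd7888}.
In f7c1599's history but not cfd7888's: {275d14e, 6577b1c, f7c1599} — 3 commits.

3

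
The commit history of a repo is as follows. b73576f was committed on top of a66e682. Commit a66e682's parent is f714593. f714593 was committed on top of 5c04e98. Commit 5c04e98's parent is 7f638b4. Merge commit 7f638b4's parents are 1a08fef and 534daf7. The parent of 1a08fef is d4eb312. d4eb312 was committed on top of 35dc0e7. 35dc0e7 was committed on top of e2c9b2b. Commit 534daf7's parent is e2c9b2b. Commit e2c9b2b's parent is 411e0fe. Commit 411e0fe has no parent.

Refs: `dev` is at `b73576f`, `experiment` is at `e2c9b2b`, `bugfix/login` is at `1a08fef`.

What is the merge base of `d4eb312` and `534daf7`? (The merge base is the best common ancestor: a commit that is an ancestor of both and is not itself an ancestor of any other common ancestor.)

e2c9b2b

Ancestors of d4eb312: {35dc0e7, 411e0fe, d4eb312, e2c9b2b}.
Ancestors of 534daf7: {411e0fe, 534daf7, e2c9b2b}.
Common ancestors: {411e0fe, e2c9b2b}.
Among these, e2c9b2b is not an ancestor of any other common ancestor — it is the merge base.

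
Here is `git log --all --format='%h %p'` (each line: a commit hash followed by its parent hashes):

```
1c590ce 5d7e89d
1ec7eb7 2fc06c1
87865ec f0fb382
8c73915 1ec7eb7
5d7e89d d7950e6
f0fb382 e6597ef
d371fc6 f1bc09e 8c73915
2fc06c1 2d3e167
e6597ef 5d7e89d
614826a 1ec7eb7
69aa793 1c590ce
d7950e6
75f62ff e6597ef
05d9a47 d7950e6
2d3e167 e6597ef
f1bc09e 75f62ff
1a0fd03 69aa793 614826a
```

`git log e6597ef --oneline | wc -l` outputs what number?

3

Walking parent pointers from e6597ef: reachable set = {5d7e89d, d7950e6, e6597ef}.
That is 3 commits.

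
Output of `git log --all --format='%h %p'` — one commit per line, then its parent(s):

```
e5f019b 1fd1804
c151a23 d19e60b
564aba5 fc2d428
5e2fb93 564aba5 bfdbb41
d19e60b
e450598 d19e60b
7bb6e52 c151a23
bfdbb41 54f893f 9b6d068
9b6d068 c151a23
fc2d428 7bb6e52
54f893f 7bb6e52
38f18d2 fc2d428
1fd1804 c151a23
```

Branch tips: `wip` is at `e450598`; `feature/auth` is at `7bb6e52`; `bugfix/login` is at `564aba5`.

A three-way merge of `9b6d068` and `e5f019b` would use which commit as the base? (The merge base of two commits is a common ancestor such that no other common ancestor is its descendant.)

Ancestors of 9b6d068: {9b6d068, c151a23, d19e60b}.
Ancestors of e5f019b: {1fd1804, c151a23, d19e60b, e5f019b}.
Common ancestors: {c151a23, d19e60b}.
Among these, c151a23 is not an ancestor of any other common ancestor — it is the merge base.

c151a23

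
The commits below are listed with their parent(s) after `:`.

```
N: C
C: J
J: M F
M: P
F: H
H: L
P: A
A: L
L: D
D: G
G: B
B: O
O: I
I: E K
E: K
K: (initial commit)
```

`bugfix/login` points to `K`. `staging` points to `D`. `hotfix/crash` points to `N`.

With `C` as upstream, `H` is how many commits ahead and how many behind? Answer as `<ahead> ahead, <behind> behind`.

0 ahead, 6 behind

Reachable from H: {B, D, E, G, H, I, K, L, O}.
Reachable from C: {A, B, C, D, E, F, G, H, I, J, K, L, M, O, P}.
Only in H's history (ahead): {} — 0.
Only in C's history (behind): {A, C, F, J, M, P} — 6.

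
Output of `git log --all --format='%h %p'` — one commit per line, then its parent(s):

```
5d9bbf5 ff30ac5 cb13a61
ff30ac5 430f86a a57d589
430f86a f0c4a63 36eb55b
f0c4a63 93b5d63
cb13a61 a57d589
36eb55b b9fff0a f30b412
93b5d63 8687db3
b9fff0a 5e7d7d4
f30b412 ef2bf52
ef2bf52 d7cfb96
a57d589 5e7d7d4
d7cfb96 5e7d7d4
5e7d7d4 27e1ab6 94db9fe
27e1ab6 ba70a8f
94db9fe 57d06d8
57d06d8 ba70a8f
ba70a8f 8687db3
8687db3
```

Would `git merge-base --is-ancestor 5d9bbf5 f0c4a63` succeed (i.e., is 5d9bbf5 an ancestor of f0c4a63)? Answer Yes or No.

No

Ancestors of f0c4a63: {8687db3, 93b5d63, f0c4a63}.
5d9bbf5 is not in that set, so it is not an ancestor of f0c4a63.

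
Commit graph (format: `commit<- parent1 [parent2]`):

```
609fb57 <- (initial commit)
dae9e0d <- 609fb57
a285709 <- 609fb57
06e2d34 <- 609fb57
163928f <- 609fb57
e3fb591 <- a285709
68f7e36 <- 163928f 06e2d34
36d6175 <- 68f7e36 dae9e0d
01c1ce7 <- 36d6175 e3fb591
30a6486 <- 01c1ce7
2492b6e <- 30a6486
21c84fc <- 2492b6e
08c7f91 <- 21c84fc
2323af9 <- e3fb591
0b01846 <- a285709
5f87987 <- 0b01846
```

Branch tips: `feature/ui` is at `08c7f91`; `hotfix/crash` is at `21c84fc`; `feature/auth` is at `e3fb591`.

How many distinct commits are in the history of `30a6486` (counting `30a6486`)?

Walking parent pointers from 30a6486: reachable set = {01c1ce7, 06e2d34, 163928f, 30a6486, 36d6175, 609fb57, 68f7e36, a285709, dae9e0d, e3fb591}.
That is 10 commits.

10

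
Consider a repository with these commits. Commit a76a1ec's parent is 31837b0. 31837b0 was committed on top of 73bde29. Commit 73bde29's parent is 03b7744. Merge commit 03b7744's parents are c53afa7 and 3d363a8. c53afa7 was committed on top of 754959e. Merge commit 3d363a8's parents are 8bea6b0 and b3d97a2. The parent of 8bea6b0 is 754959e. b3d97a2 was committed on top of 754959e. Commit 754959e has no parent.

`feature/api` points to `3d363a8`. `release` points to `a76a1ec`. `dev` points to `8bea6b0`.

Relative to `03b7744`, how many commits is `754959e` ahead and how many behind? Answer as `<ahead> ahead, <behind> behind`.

0 ahead, 5 behind

Reachable from 754959e: {754959e}.
Reachable from 03b7744: {03b7744, 3d363a8, 754959e, 8bea6b0, b3d97a2, c53afa7}.
Only in 754959e's history (ahead): {} — 0.
Only in 03b7744's history (behind): {03b7744, 3d363a8, 8bea6b0, b3d97a2, c53afa7} — 5.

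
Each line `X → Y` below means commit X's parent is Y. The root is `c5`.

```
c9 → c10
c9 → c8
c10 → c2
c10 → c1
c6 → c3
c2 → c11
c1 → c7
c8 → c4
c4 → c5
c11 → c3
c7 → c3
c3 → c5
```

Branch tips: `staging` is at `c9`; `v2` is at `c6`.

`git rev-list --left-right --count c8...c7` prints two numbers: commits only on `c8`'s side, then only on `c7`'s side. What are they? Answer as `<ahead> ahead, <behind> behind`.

2 ahead, 2 behind

Reachable from c8: {c4, c5, c8}.
Reachable from c7: {c3, c5, c7}.
Only in c8's history (ahead): {c4, c8} — 2.
Only in c7's history (behind): {c3, c7} — 2.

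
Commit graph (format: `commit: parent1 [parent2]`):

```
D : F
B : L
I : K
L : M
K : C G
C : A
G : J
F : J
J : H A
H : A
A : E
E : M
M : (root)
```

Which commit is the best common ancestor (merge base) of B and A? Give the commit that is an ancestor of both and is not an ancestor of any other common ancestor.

M

Ancestors of B: {B, L, M}.
Ancestors of A: {A, E, M}.
Common ancestors: {M}.
The only common ancestor is M, so it is the merge base.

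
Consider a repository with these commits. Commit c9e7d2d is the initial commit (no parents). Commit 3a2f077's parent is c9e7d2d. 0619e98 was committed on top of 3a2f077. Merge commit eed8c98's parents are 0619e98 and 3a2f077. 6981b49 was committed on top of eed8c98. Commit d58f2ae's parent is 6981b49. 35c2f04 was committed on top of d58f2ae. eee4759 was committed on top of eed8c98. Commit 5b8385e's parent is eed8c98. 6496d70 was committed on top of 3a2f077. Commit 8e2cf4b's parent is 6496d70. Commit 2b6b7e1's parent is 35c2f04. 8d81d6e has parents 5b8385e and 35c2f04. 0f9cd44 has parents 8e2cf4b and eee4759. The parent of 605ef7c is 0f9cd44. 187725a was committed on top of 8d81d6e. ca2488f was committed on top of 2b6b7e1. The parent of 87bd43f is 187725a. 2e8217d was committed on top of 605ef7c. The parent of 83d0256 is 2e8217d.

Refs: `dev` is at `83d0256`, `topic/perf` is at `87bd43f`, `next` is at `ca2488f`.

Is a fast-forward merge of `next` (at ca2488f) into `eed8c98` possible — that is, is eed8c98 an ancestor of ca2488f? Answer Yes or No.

Yes

A fast-forward from eed8c98 to ca2488f is possible iff eed8c98 is an ancestor of ca2488f.
Ancestors of ca2488f: {0619e98, 2b6b7e1, 35c2f04, 3a2f077, 6981b49, c9e7d2d, ca2488f, d58f2ae, eed8c98}.
eed8c98 is among them, so fast-forward is possible.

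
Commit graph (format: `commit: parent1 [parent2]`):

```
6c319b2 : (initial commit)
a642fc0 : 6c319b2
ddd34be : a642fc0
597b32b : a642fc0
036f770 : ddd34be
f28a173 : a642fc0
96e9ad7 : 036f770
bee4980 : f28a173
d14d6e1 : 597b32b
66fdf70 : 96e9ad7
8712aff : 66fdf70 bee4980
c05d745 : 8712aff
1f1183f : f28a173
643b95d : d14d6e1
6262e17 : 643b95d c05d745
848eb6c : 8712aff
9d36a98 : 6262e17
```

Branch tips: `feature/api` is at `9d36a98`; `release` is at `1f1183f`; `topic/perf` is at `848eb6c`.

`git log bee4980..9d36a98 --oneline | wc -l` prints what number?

11

Reachable from 9d36a98: {036f770, 597b32b, 6262e17, 643b95d, 66fdf70, 6c319b2, 8712aff, 96e9ad7, 9d36a98, a642fc0, bee4980, c05d745, d14d6e1, ddd34be, f28a173}.
Reachable from bee4980: {6c319b2, a642fc0, bee4980, f28a173}.
In 9d36a98's history but not bee4980's: {036f770, 597b32b, 6262e17, 643b95d, 66fdf70, 8712aff, 96e9ad7, 9d36a98, c05d745, d14d6e1, ddd34be} — 11 commits.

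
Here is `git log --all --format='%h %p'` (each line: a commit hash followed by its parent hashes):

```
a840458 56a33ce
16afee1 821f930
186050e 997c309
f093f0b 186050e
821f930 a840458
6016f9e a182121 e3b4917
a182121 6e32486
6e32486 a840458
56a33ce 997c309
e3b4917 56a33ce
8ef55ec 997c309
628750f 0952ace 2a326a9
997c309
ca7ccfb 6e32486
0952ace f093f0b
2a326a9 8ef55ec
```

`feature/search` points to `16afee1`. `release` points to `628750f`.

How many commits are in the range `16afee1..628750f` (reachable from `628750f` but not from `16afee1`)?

Reachable from 628750f: {0952ace, 186050e, 2a326a9, 628750f, 8ef55ec, 997c309, f093f0b}.
Reachable from 16afee1: {16afee1, 56a33ce, 821f930, 997c309, a840458}.
In 628750f's history but not 16afee1's: {0952ace, 186050e, 2a326a9, 628750f, 8ef55ec, f093f0b} — 6 commits.

6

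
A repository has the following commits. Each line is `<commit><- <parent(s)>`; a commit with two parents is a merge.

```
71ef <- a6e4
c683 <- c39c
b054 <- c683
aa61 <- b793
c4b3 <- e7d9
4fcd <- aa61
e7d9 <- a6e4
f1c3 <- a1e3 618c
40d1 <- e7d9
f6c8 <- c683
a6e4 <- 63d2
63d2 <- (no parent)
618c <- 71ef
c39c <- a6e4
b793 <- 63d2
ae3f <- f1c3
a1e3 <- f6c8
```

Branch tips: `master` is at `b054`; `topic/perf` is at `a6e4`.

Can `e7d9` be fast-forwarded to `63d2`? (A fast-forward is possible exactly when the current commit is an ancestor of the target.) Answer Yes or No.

No

A fast-forward from e7d9 to 63d2 is possible iff e7d9 is an ancestor of 63d2.
Ancestors of 63d2: {63d2}.
e7d9 is not among them, so fast-forward is not possible.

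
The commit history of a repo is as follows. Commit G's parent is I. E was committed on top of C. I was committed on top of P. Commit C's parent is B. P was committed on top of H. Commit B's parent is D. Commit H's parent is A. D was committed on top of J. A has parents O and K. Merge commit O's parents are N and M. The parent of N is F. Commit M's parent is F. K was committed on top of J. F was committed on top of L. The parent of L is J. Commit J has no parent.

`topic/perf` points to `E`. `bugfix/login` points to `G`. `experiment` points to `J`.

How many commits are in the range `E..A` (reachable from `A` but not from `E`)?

Reachable from A: {A, F, J, K, L, M, N, O}.
Reachable from E: {B, C, D, E, J}.
In A's history but not E's: {A, F, K, L, M, N, O} — 7 commits.

7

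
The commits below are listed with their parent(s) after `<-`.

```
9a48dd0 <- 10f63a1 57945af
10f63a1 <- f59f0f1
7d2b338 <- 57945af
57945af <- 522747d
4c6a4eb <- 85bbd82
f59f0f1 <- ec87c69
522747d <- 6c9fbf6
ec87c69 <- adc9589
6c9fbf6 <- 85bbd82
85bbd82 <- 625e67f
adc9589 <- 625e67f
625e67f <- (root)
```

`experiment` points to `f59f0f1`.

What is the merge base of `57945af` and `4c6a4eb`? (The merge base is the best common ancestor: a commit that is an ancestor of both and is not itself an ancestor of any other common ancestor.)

Ancestors of 57945af: {522747d, 57945af, 625e67f, 6c9fbf6, 85bbd82}.
Ancestors of 4c6a4eb: {4c6a4eb, 625e67f, 85bbd82}.
Common ancestors: {625e67f, 85bbd82}.
Among these, 85bbd82 is not an ancestor of any other common ancestor — it is the merge base.

85bbd82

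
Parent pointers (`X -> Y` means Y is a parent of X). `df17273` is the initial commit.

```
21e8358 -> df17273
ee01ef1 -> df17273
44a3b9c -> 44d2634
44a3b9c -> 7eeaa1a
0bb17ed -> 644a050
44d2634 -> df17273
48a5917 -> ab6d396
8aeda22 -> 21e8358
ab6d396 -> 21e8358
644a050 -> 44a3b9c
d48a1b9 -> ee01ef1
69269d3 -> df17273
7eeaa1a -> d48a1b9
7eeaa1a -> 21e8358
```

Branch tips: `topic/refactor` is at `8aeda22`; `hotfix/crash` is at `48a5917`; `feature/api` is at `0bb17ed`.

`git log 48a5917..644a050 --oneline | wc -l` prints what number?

6

Reachable from 644a050: {21e8358, 44a3b9c, 44d2634, 644a050, 7eeaa1a, d48a1b9, df17273, ee01ef1}.
Reachable from 48a5917: {21e8358, 48a5917, ab6d396, df17273}.
In 644a050's history but not 48a5917's: {44a3b9c, 44d2634, 644a050, 7eeaa1a, d48a1b9, ee01ef1} — 6 commits.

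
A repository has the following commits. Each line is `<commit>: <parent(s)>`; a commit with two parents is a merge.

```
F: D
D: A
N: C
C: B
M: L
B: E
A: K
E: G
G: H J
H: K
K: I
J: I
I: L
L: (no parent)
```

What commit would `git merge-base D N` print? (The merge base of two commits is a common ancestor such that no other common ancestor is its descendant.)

K

Ancestors of D: {A, D, I, K, L}.
Ancestors of N: {B, C, E, G, H, I, J, K, L, N}.
Common ancestors: {I, K, L}.
Among these, K is not an ancestor of any other common ancestor — it is the merge base.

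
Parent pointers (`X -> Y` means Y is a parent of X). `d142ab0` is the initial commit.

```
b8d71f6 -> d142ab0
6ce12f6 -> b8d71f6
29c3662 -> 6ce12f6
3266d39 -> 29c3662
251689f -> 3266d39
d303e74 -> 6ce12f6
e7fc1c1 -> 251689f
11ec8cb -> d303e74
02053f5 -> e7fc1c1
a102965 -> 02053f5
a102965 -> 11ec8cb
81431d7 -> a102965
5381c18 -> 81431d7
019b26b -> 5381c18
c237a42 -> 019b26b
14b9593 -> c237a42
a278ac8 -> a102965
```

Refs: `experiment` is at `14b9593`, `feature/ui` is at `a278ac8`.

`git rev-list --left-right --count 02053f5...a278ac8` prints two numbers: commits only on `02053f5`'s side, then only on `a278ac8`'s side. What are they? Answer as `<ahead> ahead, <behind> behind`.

0 ahead, 4 behind

Reachable from 02053f5: {02053f5, 251689f, 29c3662, 3266d39, 6ce12f6, b8d71f6, d142ab0, e7fc1c1}.
Reachable from a278ac8: {02053f5, 11ec8cb, 251689f, 29c3662, 3266d39, 6ce12f6, a102965, a278ac8, b8d71f6, d142ab0, d303e74, e7fc1c1}.
Only in 02053f5's history (ahead): {} — 0.
Only in a278ac8's history (behind): {11ec8cb, a102965, a278ac8, d303e74} — 4.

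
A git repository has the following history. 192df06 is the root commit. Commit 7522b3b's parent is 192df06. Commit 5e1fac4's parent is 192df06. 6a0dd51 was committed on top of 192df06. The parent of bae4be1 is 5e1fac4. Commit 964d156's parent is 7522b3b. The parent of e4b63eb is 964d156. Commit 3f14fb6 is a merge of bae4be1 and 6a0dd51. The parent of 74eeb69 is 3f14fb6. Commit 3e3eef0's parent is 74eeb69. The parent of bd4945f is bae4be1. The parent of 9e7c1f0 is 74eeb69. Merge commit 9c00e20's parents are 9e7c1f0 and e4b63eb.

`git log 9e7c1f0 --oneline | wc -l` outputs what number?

Walking parent pointers from 9e7c1f0: reachable set = {192df06, 3f14fb6, 5e1fac4, 6a0dd51, 74eeb69, 9e7c1f0, bae4be1}.
That is 7 commits.

7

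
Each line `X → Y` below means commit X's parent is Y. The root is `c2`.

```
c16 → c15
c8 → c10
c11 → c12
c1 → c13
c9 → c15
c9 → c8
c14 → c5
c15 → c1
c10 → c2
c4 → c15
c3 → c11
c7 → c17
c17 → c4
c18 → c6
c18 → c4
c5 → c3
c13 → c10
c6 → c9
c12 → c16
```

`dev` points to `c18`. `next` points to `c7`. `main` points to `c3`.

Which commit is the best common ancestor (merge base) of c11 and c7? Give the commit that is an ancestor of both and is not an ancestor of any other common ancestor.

c15

Ancestors of c11: {c1, c10, c11, c12, c13, c15, c16, c2}.
Ancestors of c7: {c1, c10, c13, c15, c17, c2, c4, c7}.
Common ancestors: {c1, c10, c13, c15, c2}.
Among these, c15 is not an ancestor of any other common ancestor — it is the merge base.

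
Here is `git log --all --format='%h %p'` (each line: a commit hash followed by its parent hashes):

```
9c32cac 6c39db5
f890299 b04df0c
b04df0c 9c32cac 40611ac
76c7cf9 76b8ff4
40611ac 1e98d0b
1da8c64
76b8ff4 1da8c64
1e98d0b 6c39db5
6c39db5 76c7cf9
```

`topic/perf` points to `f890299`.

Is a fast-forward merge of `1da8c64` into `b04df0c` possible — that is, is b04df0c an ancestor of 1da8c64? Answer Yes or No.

No

A fast-forward from b04df0c to 1da8c64 is possible iff b04df0c is an ancestor of 1da8c64.
Ancestors of 1da8c64: {1da8c64}.
b04df0c is not among them, so fast-forward is not possible.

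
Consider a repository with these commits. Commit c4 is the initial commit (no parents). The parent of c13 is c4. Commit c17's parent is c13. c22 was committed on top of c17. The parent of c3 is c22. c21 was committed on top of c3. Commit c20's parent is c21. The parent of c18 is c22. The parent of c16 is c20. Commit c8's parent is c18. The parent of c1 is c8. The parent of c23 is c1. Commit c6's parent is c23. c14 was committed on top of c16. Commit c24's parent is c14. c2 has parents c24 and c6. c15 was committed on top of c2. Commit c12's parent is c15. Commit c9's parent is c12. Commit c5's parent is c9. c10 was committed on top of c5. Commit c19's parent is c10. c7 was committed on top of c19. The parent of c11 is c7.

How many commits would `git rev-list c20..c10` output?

14

Reachable from c10: {c1, c10, c12, c13, c14, c15, c16, c17, c18, c2, c20, c21, c22, c23, c24, c3, c4, c5, c6, c8, c9}.
Reachable from c20: {c13, c17, c20, c21, c22, c3, c4}.
In c10's history but not c20's: {c1, c10, c12, c14, c15, c16, c18, c2, c23, c24, c5, c6, c8, c9} — 14 commits.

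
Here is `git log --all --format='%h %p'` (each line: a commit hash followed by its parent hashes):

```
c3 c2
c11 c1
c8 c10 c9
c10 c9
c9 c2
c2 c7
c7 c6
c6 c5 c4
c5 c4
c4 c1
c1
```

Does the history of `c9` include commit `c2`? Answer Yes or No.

Yes

Ancestors of c9 (commits reachable by following parents): {c1, c2, c4, c5, c6, c7, c9}.
c2 is in that set, so it is an ancestor of c9.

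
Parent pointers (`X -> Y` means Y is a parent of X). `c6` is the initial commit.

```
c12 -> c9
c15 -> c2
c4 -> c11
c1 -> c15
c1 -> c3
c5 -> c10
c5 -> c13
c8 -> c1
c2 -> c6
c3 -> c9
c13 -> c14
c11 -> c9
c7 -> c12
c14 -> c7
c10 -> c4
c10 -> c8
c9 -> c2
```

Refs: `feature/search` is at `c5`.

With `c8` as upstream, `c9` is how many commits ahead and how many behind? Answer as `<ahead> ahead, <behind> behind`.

0 ahead, 4 behind

Reachable from c9: {c2, c6, c9}.
Reachable from c8: {c1, c15, c2, c3, c6, c8, c9}.
Only in c9's history (ahead): {} — 0.
Only in c8's history (behind): {c1, c15, c3, c8} — 4.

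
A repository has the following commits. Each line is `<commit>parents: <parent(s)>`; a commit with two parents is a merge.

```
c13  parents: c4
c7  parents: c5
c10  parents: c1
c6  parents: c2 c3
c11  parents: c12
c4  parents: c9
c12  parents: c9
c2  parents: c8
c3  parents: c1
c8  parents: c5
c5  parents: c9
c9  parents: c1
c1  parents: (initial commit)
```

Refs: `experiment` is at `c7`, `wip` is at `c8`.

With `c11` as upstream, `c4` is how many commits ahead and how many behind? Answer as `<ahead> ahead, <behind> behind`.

1 ahead, 2 behind

Reachable from c4: {c1, c4, c9}.
Reachable from c11: {c1, c11, c12, c9}.
Only in c4's history (ahead): {c4} — 1.
Only in c11's history (behind): {c11, c12} — 2.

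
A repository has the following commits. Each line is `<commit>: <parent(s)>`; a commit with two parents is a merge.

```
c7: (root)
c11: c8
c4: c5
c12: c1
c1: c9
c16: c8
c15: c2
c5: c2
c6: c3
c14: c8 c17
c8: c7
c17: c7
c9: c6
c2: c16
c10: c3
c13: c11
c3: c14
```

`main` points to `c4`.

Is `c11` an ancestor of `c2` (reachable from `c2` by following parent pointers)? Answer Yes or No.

No

Ancestors of c2: {c16, c2, c7, c8}.
c11 is not in that set, so it is not an ancestor of c2.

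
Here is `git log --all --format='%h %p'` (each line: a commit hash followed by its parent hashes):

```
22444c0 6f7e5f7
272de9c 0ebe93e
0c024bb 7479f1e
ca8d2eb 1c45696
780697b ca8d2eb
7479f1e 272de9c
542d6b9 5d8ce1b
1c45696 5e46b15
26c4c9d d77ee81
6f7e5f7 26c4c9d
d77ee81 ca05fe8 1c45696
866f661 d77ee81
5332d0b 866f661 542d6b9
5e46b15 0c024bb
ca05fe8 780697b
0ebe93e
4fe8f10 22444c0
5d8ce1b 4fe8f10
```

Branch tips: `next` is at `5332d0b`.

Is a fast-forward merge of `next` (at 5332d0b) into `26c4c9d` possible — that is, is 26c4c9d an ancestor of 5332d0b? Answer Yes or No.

Yes

A fast-forward from 26c4c9d to 5332d0b is possible iff 26c4c9d is an ancestor of 5332d0b.
Ancestors of 5332d0b: {0c024bb, 0ebe93e, 1c45696, 22444c0, 26c4c9d, 272de9c, 4fe8f10, 5332d0b, 542d6b9, 5d8ce1b, 5e46b15, 6f7e5f7, 7479f1e, 780697b, 866f661, ca05fe8, ca8d2eb, d77ee81}.
26c4c9d is among them, so fast-forward is possible.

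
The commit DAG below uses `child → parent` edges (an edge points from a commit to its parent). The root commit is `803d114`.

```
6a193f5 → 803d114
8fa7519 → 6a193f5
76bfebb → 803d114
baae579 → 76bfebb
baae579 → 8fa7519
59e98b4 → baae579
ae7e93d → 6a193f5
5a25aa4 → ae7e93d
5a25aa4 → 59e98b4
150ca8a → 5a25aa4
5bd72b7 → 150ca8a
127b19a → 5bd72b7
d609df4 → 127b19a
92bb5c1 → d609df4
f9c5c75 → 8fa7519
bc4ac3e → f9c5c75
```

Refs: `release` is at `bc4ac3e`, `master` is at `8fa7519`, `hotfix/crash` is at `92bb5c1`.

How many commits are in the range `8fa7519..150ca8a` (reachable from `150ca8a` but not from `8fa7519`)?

Reachable from 150ca8a: {150ca8a, 59e98b4, 5a25aa4, 6a193f5, 76bfebb, 803d114, 8fa7519, ae7e93d, baae579}.
Reachable from 8fa7519: {6a193f5, 803d114, 8fa7519}.
In 150ca8a's history but not 8fa7519's: {150ca8a, 59e98b4, 5a25aa4, 76bfebb, ae7e93d, baae579} — 6 commits.

6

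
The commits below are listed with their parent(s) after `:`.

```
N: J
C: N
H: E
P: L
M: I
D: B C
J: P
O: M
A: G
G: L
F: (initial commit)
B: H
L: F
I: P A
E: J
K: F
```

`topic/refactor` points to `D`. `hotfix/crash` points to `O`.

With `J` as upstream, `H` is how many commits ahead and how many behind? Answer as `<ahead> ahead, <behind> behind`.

2 ahead, 0 behind

Reachable from H: {E, F, H, J, L, P}.
Reachable from J: {F, J, L, P}.
Only in H's history (ahead): {E, H} — 2.
Only in J's history (behind): {} — 0.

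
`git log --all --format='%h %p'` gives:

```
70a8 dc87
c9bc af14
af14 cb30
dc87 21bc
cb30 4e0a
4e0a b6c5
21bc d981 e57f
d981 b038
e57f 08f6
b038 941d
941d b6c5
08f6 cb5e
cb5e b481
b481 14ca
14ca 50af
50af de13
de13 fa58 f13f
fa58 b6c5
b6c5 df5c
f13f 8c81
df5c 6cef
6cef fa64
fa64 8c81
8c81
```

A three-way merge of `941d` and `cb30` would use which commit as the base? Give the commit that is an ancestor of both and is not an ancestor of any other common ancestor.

b6c5

Ancestors of 941d: {6cef, 8c81, 941d, b6c5, df5c, fa64}.
Ancestors of cb30: {4e0a, 6cef, 8c81, b6c5, cb30, df5c, fa64}.
Common ancestors: {6cef, 8c81, b6c5, df5c, fa64}.
Among these, b6c5 is not an ancestor of any other common ancestor — it is the merge base.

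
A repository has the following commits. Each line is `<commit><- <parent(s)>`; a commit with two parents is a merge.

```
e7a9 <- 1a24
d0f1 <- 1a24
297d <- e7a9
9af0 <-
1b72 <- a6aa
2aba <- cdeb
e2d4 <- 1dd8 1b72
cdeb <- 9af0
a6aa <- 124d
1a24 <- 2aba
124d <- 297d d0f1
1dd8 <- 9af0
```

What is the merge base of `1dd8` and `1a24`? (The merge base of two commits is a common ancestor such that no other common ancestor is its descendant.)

Ancestors of 1dd8: {1dd8, 9af0}.
Ancestors of 1a24: {1a24, 2aba, 9af0, cdeb}.
Common ancestors: {9af0}.
The only common ancestor is 9af0, so it is the merge base.

9af0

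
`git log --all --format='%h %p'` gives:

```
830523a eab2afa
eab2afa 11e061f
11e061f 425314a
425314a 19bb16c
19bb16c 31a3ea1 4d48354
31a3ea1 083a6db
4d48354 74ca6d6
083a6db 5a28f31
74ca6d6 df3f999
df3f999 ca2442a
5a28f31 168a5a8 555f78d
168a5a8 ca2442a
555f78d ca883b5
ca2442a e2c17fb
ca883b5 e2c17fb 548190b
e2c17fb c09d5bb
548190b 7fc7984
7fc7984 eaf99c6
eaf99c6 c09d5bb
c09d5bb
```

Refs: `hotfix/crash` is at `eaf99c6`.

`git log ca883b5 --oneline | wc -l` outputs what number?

6

Walking parent pointers from ca883b5: reachable set = {548190b, 7fc7984, c09d5bb, ca883b5, e2c17fb, eaf99c6}.
That is 6 commits.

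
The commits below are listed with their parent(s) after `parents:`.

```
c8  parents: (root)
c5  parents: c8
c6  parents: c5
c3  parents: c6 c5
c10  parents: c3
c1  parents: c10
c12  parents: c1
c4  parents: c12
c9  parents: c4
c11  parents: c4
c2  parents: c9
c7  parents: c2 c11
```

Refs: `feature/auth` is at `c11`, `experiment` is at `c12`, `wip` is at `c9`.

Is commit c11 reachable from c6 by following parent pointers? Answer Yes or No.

Ancestors of c6: {c5, c6, c8}.
c11 is not in that set, so it is not an ancestor of c6.

No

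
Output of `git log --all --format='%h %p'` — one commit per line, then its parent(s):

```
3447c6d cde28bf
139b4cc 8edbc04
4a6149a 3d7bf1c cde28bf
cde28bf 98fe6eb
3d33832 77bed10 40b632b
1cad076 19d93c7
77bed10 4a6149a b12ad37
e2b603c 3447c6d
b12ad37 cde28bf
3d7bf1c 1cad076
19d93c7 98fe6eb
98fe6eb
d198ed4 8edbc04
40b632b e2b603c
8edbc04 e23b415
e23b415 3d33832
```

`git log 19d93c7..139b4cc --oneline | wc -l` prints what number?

Reachable from 139b4cc: {139b4cc, 19d93c7, 1cad076, 3447c6d, 3d33832, 3d7bf1c, 40b632b, 4a6149a, 77bed10, 8edbc04, 98fe6eb, b12ad37, cde28bf, e23b415, e2b603c}.
Reachable from 19d93c7: {19d93c7, 98fe6eb}.
In 139b4cc's history but not 19d93c7's: {139b4cc, 1cad076, 3447c6d, 3d33832, 3d7bf1c, 40b632b, 4a6149a, 77bed10, 8edbc04, b12ad37, cde28bf, e23b415, e2b603c} — 13 commits.

13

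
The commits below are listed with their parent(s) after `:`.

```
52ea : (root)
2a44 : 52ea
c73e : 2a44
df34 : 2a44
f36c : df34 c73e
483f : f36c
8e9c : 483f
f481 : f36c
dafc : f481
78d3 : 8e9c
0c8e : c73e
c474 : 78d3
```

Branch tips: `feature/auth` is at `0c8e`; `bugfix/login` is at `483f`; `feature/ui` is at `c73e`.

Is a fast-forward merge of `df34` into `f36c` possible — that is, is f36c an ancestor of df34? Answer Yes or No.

A fast-forward from f36c to df34 is possible iff f36c is an ancestor of df34.
Ancestors of df34: {2a44, 52ea, df34}.
f36c is not among them, so fast-forward is not possible.

No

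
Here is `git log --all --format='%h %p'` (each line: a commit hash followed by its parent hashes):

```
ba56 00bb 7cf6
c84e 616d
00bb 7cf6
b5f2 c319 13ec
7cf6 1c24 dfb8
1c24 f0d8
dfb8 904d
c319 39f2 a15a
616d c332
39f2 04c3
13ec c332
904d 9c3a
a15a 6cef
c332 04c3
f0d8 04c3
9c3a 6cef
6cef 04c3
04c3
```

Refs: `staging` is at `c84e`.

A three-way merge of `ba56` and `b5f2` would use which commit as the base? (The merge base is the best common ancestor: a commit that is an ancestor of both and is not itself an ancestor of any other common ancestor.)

6cef

Ancestors of ba56: {00bb, 04c3, 1c24, 6cef, 7cf6, 904d, 9c3a, ba56, dfb8, f0d8}.
Ancestors of b5f2: {04c3, 13ec, 39f2, 6cef, a15a, b5f2, c319, c332}.
Common ancestors: {04c3, 6cef}.
Among these, 6cef is not an ancestor of any other common ancestor — it is the merge base.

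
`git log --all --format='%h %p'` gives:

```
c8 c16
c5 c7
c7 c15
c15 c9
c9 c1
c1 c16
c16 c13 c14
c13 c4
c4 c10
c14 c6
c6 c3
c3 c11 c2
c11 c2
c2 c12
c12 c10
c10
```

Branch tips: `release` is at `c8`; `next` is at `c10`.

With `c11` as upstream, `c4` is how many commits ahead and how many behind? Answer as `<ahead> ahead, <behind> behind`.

Reachable from c4: {c10, c4}.
Reachable from c11: {c10, c11, c12, c2}.
Only in c4's history (ahead): {c4} — 1.
Only in c11's history (behind): {c11, c12, c2} — 3.

1 ahead, 3 behind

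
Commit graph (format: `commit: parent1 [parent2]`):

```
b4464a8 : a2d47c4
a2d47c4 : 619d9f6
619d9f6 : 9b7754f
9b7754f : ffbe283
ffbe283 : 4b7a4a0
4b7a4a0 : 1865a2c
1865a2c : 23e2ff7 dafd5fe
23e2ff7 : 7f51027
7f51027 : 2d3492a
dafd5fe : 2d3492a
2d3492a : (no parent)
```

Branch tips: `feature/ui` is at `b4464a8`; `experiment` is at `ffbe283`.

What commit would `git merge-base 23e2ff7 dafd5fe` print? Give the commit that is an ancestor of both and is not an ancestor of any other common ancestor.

2d3492a

Ancestors of 23e2ff7: {23e2ff7, 2d3492a, 7f51027}.
Ancestors of dafd5fe: {2d3492a, dafd5fe}.
Common ancestors: {2d3492a}.
The only common ancestor is 2d3492a, so it is the merge base.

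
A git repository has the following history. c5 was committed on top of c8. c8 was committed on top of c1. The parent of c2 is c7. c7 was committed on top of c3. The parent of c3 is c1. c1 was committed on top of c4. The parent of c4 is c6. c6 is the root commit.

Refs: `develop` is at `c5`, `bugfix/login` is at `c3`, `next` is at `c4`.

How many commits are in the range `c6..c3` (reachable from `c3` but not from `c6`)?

3

Reachable from c3: {c1, c3, c4, c6}.
Reachable from c6: {c6}.
In c3's history but not c6's: {c1, c3, c4} — 3 commits.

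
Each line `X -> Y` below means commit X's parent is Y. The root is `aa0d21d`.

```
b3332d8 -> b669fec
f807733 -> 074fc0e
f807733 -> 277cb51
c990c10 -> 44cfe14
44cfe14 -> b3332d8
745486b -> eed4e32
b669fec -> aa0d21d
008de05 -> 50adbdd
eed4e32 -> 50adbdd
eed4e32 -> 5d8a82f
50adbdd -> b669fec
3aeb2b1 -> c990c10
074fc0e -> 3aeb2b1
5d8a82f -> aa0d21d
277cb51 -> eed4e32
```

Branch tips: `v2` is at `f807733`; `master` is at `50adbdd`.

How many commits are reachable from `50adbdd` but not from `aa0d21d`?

2

Reachable from 50adbdd: {50adbdd, aa0d21d, b669fec}.
Reachable from aa0d21d: {aa0d21d}.
In 50adbdd's history but not aa0d21d's: {50adbdd, b669fec} — 2 commits.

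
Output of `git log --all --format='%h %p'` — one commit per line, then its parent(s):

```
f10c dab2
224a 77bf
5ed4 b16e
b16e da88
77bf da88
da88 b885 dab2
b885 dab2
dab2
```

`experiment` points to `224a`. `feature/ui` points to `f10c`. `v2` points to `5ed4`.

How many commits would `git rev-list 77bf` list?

Walking parent pointers from 77bf: reachable set = {77bf, b885, da88, dab2}.
That is 4 commits.

4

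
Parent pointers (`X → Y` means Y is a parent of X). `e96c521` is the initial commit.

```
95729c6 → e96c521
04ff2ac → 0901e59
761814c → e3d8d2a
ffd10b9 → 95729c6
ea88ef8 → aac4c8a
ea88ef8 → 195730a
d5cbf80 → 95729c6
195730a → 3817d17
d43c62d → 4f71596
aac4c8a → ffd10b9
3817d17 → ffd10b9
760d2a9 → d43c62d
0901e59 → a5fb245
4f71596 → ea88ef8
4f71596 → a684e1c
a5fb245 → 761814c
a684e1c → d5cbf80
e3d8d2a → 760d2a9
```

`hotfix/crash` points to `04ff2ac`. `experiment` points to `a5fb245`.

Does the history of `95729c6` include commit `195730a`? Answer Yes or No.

Ancestors of 95729c6: {95729c6, e96c521}.
195730a is not in that set, so it is not an ancestor of 95729c6.

No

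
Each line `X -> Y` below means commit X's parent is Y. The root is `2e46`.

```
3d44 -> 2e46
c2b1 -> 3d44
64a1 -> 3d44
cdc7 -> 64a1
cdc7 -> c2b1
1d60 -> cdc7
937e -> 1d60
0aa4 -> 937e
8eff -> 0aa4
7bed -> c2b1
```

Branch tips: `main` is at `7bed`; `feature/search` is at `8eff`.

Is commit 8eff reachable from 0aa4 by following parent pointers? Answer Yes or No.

No

Ancestors of 0aa4: {0aa4, 1d60, 2e46, 3d44, 64a1, 937e, c2b1, cdc7}.
8eff is not in that set, so it is not an ancestor of 0aa4.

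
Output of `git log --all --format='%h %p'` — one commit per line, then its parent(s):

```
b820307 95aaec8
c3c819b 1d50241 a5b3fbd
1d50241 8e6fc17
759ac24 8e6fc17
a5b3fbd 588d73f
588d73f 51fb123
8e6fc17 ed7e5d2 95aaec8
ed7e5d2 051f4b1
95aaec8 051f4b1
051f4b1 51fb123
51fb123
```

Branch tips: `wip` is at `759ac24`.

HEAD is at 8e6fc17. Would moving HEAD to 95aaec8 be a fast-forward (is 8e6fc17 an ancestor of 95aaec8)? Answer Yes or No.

No

A fast-forward from 8e6fc17 to 95aaec8 is possible iff 8e6fc17 is an ancestor of 95aaec8.
Ancestors of 95aaec8: {051f4b1, 51fb123, 95aaec8}.
8e6fc17 is not among them, so fast-forward is not possible.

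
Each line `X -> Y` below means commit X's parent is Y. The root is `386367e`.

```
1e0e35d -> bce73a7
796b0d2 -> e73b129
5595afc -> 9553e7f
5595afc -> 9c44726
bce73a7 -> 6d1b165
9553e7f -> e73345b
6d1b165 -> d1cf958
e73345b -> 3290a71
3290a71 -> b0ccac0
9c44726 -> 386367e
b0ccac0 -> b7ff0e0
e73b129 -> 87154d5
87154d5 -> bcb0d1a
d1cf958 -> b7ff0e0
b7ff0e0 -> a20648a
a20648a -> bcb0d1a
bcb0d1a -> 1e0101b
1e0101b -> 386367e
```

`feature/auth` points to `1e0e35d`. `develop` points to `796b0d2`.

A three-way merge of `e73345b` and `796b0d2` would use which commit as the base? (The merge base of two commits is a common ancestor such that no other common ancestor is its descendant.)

bcb0d1a

Ancestors of e73345b: {1e0101b, 3290a71, 386367e, a20648a, b0ccac0, b7ff0e0, bcb0d1a, e73345b}.
Ancestors of 796b0d2: {1e0101b, 386367e, 796b0d2, 87154d5, bcb0d1a, e73b129}.
Common ancestors: {1e0101b, 386367e, bcb0d1a}.
Among these, bcb0d1a is not an ancestor of any other common ancestor — it is the merge base.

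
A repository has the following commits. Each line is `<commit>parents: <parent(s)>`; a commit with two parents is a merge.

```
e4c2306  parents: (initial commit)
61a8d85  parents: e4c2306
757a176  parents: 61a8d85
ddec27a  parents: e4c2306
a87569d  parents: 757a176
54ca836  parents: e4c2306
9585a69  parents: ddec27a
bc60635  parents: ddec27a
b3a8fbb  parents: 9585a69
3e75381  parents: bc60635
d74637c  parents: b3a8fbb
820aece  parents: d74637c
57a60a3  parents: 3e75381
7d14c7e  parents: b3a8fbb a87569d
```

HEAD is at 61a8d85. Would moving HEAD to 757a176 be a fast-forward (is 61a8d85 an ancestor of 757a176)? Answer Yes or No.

Yes

A fast-forward from 61a8d85 to 757a176 is possible iff 61a8d85 is an ancestor of 757a176.
Ancestors of 757a176: {61a8d85, 757a176, e4c2306}.
61a8d85 is among them, so fast-forward is possible.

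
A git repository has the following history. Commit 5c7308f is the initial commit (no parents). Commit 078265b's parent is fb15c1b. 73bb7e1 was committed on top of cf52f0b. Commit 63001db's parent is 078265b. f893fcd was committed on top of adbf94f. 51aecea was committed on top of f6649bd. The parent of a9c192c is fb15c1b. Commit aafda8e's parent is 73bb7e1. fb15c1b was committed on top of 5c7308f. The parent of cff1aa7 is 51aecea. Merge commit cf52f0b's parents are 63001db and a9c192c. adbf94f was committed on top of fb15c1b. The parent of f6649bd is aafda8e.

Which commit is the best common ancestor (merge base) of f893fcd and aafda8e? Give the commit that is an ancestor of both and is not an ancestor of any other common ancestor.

Ancestors of f893fcd: {5c7308f, adbf94f, f893fcd, fb15c1b}.
Ancestors of aafda8e: {078265b, 5c7308f, 63001db, 73bb7e1, a9c192c, aafda8e, cf52f0b, fb15c1b}.
Common ancestors: {5c7308f, fb15c1b}.
Among these, fb15c1b is not an ancestor of any other common ancestor — it is the merge base.

fb15c1b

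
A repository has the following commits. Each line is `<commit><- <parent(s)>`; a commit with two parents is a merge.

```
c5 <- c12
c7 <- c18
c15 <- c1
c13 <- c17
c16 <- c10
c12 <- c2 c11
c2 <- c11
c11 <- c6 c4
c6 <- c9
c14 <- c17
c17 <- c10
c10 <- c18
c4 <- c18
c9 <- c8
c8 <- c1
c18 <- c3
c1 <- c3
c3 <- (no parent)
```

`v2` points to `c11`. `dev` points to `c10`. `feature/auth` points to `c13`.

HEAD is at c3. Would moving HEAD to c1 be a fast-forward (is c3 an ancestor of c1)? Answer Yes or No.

A fast-forward from c3 to c1 is possible iff c3 is an ancestor of c1.
Ancestors of c1: {c1, c3}.
c3 is among them, so fast-forward is possible.

Yes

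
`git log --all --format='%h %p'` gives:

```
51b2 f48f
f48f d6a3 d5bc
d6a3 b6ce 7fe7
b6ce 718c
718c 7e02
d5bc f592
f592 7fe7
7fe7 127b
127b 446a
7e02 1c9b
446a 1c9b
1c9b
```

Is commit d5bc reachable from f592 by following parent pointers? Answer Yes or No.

No

Ancestors of f592: {127b, 1c9b, 446a, 7fe7, f592}.
d5bc is not in that set, so it is not an ancestor of f592.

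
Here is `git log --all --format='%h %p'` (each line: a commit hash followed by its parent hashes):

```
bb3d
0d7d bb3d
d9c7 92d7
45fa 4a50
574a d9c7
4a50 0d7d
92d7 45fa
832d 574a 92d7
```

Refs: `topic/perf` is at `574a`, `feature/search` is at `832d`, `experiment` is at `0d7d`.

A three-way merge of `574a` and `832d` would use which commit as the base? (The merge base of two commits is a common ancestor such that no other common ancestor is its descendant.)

574a

Ancestors of 574a: {0d7d, 45fa, 4a50, 574a, 92d7, bb3d, d9c7}.
Ancestors of 832d: {0d7d, 45fa, 4a50, 574a, 832d, 92d7, bb3d, d9c7}.
Common ancestors: {0d7d, 45fa, 4a50, 574a, 92d7, bb3d, d9c7}.
Among these, 574a is not an ancestor of any other common ancestor — it is the merge base.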